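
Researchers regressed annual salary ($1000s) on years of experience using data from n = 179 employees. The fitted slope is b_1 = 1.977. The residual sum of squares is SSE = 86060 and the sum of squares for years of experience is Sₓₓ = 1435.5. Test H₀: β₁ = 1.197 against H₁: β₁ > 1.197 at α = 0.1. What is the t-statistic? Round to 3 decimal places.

t = 1.340

MSE = SSE/(n − 2) = 86060/177 = 486.215.
SE(b_1) = √(MSE/Sₓₓ) = √(486.215/1435.5) = 0.581986.
t = (1.977 − 1.197) / 0.581986 = 1.340.
df = n − 2 = 177.
One-sided p ≈ 0.0909, which is < 0.1, so reject H₀.
There is evidence that the true slope on years of experience exceeds 1.197 $1000s per unit.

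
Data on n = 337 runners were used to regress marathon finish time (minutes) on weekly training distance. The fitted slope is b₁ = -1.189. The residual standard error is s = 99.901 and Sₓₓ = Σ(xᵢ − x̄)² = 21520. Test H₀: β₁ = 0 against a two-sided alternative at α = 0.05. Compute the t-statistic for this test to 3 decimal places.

t = -1.746

SE(b₁) = s/√Sₓₓ = 99.901/√21520 = 0.681002.
t = -1.189 / 0.681002 = -1.746.
df = n − 2 = 335.
Two-sided p ≈ 0.0817, which is ≥ 0.05, so fail to reject H₀.
The data do not give significant evidence of an association between weekly training distance and marathon finish time.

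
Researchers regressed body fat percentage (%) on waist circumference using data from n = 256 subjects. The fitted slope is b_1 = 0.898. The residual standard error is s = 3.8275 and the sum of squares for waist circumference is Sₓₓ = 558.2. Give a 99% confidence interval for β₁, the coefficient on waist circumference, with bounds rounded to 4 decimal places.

(0.4776, 1.3184)

SE(b_1) = s/√Sₓₓ = 3.8275/√558.2 = 0.162002.
df = n − 2 = 254.
t* = t_{0.005, 254} = 2.595323.
Margin = t* × SE = 2.595323 × 0.162002 = 0.420448.
CI: 0.898 ± 0.420448 → (0.4776, 1.3184).
With 99% confidence, each one-unit increase in waist circumference is associated with a change of between 0.4776 and 1.3184 % in body fat percentage.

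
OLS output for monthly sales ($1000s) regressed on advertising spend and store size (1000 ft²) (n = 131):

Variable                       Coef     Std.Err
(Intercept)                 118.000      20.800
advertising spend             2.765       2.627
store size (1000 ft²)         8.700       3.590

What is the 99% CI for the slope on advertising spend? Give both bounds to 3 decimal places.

Read off: b = 2.765, SE = 2.627 for advertising spend.
df = n − k − 1 = 131 − 2 − 1 = 128.
t* = t_{0.005, 128} = 2.614785.
Margin = t* × SE = 2.614785 × 2.627 = 6.86904.
CI: 2.765 ± 6.86904 → (-4.104, 9.634).

(-4.104, 9.634)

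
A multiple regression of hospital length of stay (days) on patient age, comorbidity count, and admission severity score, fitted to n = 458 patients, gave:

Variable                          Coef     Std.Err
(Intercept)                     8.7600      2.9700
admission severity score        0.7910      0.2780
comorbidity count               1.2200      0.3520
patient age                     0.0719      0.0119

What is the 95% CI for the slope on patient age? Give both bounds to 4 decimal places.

(0.0485, 0.0953)

Read off: b = 0.0719, SE = 0.0119 for patient age.
df = n − k − 1 = 458 − 3 − 1 = 454.
t* = t_{0.025, 454} = 1.965203.
Margin = t* × SE = 1.965203 × 0.0119 = 0.023386.
CI: 0.0719 ± 0.023386 → (0.0485, 0.0953).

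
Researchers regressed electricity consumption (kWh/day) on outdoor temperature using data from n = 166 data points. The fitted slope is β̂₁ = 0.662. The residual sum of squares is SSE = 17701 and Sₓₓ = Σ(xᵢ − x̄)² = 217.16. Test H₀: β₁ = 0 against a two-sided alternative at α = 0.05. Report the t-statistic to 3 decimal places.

t = 0.939

MSE = SSE/(n − 2) = 17701/164 = 107.933.
SE(β̂₁) = √(MSE/Sₓₓ) = √(107.933/217.16) = 0.704997.
t = 0.662 / 0.704997 = 0.939.
df = n − 2 = 164.
Two-sided p ≈ 0.3491, which is ≥ 0.05, so fail to reject H₀.
The data do not give significant evidence of an association between outdoor temperature and electricity consumption.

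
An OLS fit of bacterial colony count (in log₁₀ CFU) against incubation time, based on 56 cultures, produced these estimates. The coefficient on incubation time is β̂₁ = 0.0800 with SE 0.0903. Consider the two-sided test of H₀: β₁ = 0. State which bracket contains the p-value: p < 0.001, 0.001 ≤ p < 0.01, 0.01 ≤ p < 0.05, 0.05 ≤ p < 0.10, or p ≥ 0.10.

p ≥ 0.10

t = 0.0800 / 0.0903 = 0.886.
df = n − 2 = 56 − 2 = 54.
Two-sided p = 2·P(T_{54} > |t|) ≈ 0.3796.
So p ≥ 0.10.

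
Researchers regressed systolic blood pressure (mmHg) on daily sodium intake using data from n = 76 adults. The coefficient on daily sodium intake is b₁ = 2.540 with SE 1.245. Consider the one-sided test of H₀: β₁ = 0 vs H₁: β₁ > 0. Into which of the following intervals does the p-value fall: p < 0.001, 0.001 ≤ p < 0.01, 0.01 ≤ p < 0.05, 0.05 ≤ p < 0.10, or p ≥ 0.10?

t = 2.540 / 1.245 = 2.040.
df = n − 2 = 76 − 2 = 74.
One-sided p = P(T_{74} > t) ≈ 0.0225.
So 0.01 ≤ p < 0.05.

0.01 ≤ p < 0.05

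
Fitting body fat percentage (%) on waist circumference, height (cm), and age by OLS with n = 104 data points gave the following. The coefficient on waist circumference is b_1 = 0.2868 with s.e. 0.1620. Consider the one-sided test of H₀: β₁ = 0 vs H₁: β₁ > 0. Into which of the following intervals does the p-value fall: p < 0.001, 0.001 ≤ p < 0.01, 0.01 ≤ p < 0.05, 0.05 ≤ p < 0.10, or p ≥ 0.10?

0.01 ≤ p < 0.05

t = 0.2868 / 0.1620 = 1.770.
df = n − k − 1 = 104 − 3 − 1 = 100.
One-sided p = P(T_{100} > t) ≈ 0.0399.
So 0.01 ≤ p < 0.05.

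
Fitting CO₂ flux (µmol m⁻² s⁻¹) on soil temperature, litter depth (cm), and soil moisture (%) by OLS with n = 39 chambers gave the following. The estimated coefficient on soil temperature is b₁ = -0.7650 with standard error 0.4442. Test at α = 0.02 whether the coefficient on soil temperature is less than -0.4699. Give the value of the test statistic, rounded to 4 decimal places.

t = -0.6643

H₀: β₁ = -0.4699 vs H₁: β₁ < -0.4699.
t = (b₁ − β₁⁰)/SE = (-0.7650 − (-0.4699)) / 0.4442 = -0.6643.
df = n − k − 1 = 39 − 3 − 1 = 35.
One-sided p ≈ 0.2554, which is ≥ 0.02, so fail to reject H₀.
The data do not give significant evidence that the true slope on soil temperature is below -0.4699 µmol m⁻² s⁻¹ per unit, holding the other predictors fixed.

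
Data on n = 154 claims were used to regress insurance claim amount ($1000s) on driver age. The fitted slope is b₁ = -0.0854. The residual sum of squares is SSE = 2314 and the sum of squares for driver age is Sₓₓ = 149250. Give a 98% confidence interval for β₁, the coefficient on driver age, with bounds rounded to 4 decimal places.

(-0.1091, -0.0617)

MSE = SSE/(n − 2) = 2314/152 = 15.2237.
SE(b₁) = √(MSE/Sₓₓ) = √(15.2237/149250) = 0.0100996.
df = n − 2 = 152.
t* = t_{0.01, 152} = 2.351131.
Margin = t* × SE = 2.351131 × 0.0100996 = 0.023745.
CI: -0.0854 ± 0.023745 → (-0.1091, -0.0617).
With 98% confidence, each one-unit increase in driver age is associated with a change of between -0.1091 and -0.0617 $1000s in insurance claim amount.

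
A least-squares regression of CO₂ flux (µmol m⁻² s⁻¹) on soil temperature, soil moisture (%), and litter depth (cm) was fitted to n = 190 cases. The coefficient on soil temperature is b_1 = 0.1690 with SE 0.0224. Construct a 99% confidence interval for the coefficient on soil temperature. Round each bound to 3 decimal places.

(0.111, 0.227)

df = n − k − 1 = 190 − 3 − 1 = 186.
t* = t_{0.005, 186} = 2.60252.
Margin = t* × SE = 2.60252 × 0.0224 = 0.05830.
CI: 0.1690 ± 0.05830 → (0.111, 0.227).
With 99% confidence, each one-unit increase in soil temperature is associated with a change of between 0.111 and 0.227 µmol m⁻² s⁻¹ in CO₂ flux, holding the other predictors fixed.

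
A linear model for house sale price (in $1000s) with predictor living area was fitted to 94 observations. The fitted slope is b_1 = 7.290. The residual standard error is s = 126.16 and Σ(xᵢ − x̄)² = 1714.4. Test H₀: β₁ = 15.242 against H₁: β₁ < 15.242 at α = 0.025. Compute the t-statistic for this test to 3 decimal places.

SE(b_1) = s/√Sₓₓ = 126.16/√1714.4 = 3.04695.
t = (7.290 − 15.242) / 3.04695 = -2.610.
df = n − 2 = 92.
One-sided p ≈ 0.0053, which is < 0.025, so reject H₀.
There is evidence that the true slope on living area is below 15.242 $1000s per unit.

t = -2.610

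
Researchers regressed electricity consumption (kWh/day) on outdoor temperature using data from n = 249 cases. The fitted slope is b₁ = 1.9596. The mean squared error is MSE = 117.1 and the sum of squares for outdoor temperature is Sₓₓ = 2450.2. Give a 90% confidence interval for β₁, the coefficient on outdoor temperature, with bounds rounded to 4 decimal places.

(1.5987, 2.3205)

SE(b₁) = √(MSE/Sₓₓ) = √(117.1/2450.2) = 0.218614.
df = n − 2 = 247.
t* = t_{0.05, 247} = 1.651046.
Margin = t* × SE = 1.651046 × 0.218614 = 0.360942.
CI: 1.9596 ± 0.360942 → (1.5987, 2.3205).
With 90% confidence, each one-unit increase in outdoor temperature is associated with a change of between 1.5987 and 2.3205 kWh/day in electricity consumption.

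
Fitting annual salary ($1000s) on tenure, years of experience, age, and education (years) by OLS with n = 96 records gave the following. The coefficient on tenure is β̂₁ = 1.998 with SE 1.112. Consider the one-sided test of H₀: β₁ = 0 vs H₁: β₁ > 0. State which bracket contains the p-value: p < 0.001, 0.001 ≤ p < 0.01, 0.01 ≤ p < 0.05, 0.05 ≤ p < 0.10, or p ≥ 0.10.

t = 1.998 / 1.112 = 1.797.
df = n − k − 1 = 96 − 4 − 1 = 91.
One-sided p = P(T_{91} > t) ≈ 0.0378.
So 0.01 ≤ p < 0.05.

0.01 ≤ p < 0.05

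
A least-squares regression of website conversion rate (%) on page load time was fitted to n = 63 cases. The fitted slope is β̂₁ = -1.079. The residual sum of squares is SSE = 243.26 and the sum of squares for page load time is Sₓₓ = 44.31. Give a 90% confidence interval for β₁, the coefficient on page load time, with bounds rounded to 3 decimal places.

MSE = SSE/(n − 2) = 243.26/61 = 3.98787.
SE(β̂₁) = √(MSE/Sₓₓ) = √(3.98787/44.31) = 0.299999.
df = n − 2 = 61.
t* = t_{0.05, 61} = 1.670219.
Margin = t* × SE = 1.670219 × 0.299999 = 0.50106.
CI: -1.079 ± 0.50106 → (-1.580, -0.578).
With 90% confidence, each one-unit increase in page load time is associated with a change of between -1.580 and -0.578 % in website conversion rate.

(-1.580, -0.578)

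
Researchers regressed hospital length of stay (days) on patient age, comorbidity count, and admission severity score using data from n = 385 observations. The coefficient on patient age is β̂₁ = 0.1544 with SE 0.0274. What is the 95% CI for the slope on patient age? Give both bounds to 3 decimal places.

df = n − k − 1 = 385 − 3 − 1 = 381.
t* = t_{0.025, 381} = 1.96621.
Margin = t* × SE = 1.96621 × 0.0274 = 0.05387.
CI: 0.1544 ± 0.05387 → (0.101, 0.208).
With 95% confidence, each one-unit increase in patient age is associated with a change of between 0.101 and 0.208 days in hospital length of stay, holding the other predictors fixed.

(0.101, 0.208)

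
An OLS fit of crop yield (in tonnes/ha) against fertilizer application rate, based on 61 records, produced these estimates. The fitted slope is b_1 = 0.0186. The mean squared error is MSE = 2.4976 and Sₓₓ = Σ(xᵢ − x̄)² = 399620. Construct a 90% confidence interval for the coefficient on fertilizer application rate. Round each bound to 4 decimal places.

SE(b_1) = √(MSE/Sₓₓ) = √(2.4976/399620) = 0.00249999.
df = n − 2 = 59.
t* = t_{0.05, 59} = 1.671093.
Margin = t* × SE = 1.671093 × 0.00249999 = 0.004178.
CI: 0.0186 ± 0.004178 → (0.0144, 0.0228).
With 90% confidence, each one-unit increase in fertilizer application rate is associated with a change of between 0.0144 and 0.0228 tonnes/ha in crop yield.

(0.0144, 0.0228)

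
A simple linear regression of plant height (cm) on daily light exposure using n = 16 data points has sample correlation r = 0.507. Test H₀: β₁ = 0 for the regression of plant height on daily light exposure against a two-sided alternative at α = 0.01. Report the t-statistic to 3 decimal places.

t = 2.201

t = r·√(n − 2)/√(1 − r²) = 0.507·√14/√0.742951 = 2.201.
df = n − 2 = 14.
Two-sided p ≈ 0.0450, which is ≥ 0.01, so fail to reject H₀.
The data do not give significant evidence of a linear association between daily light exposure and plant height.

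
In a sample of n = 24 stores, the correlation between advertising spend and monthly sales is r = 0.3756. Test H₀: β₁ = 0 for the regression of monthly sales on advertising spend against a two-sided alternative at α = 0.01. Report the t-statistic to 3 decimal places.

t = 1.901

t = r·√(n − 2)/√(1 − r²) = 0.3756·√22/√0.858925 = 1.901.
df = n − 2 = 22.
Two-sided p ≈ 0.0705, which is ≥ 0.01, so fail to reject H₀.
The data do not give significant evidence of a linear association between advertising spend and monthly sales.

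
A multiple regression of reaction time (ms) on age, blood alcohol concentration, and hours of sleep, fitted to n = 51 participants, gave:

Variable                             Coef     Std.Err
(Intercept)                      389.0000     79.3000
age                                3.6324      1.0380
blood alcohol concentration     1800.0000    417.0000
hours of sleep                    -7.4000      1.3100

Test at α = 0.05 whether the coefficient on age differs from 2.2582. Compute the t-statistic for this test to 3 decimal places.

Read off: b = 3.6324, SE = 1.0380 for age.
H₀: β₁ = 2.2582 vs H₁: β₁ ≠ 2.2582.
t = (3.6324 − 2.2582) / 1.0380 = 1.324.
df = n − k − 1 = 51 − 3 − 1 = 47.
Two-sided p ≈ 0.1919, which is ≥ 0.05, so fail to reject H₀.
The data are consistent with a true slope of 2.2582 ms per unit of age, holding the other predictors fixed.

t = 1.324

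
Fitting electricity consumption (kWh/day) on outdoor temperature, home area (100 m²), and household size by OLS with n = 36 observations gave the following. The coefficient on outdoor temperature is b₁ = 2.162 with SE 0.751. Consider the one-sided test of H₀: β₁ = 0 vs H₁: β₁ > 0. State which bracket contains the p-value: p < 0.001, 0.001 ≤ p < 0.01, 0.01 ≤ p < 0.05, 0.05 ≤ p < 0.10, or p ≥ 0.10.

t = 2.162 / 0.751 = 2.879.
df = n − k − 1 = 36 − 3 − 1 = 32.
One-sided p = P(T_{32} > t) ≈ 0.0035.
So 0.001 ≤ p < 0.01.

0.001 ≤ p < 0.01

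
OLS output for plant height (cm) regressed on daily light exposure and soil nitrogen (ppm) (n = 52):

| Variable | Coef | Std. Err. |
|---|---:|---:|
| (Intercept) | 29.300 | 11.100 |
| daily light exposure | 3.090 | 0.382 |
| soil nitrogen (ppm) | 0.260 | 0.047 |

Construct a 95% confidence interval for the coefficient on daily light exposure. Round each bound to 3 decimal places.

(2.322, 3.858)

Read off: b = 3.090, SE = 0.382 for daily light exposure.
df = n − k − 1 = 52 − 2 − 1 = 49.
t* = t_{0.025, 49} = 2.009575.
Margin = t* × SE = 2.009575 × 0.382 = 0.76766.
CI: 3.090 ± 0.76766 → (2.322, 3.858).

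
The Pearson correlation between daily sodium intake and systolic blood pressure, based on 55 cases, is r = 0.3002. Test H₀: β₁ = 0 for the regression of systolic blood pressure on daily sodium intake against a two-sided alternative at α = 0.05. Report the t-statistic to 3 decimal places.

t = 2.291

t = r·√(n − 2)/√(1 − r²) = 0.3002·√53/√0.90988 = 2.291.
df = n − 2 = 53.
Two-sided p ≈ 0.0260, which is < 0.05, so reject H₀.
There is evidence of a linear association between daily sodium intake and systolic blood pressure.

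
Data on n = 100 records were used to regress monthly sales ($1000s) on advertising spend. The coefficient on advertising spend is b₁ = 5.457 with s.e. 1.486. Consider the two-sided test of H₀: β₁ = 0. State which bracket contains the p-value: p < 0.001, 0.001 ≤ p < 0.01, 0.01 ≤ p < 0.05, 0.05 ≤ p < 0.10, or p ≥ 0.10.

p < 0.001

t = 5.457 / 1.486 = 3.672.
df = n − 2 = 100 − 2 = 98.
Two-sided p = 2·P(T_{98} > |t|) ≈ 0.0004.
So p < 0.001.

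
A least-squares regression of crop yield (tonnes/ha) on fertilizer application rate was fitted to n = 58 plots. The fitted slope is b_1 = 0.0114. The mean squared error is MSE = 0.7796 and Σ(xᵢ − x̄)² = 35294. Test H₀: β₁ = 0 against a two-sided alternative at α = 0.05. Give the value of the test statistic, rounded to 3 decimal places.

t = 2.426

SE(b_1) = √(MSE/Sₓₓ) = √(0.7796/35294) = 0.00469987.
t = 0.0114 / 0.00469987 = 2.426.
df = n − 2 = 56.
Two-sided p ≈ 0.0185, which is < 0.05, so reject H₀.
There is evidence that fertilizer application rate is associated with crop yield.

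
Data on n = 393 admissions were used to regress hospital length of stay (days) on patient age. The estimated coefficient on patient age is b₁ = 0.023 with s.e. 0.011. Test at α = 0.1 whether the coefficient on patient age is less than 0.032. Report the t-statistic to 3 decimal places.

H₀: β₁ = 0.032 vs H₁: β₁ < 0.032.
t = (b₁ − β₁⁰)/SE = (0.023 − 0.032) / 0.011 = -0.818.
df = n − 2 = 393 − 2 = 391.
One-sided p ≈ 0.2069, which is ≥ 0.1, so fail to reject H₀.
The data do not give significant evidence that the true slope on patient age is below 0.032 days per unit.

t = -0.818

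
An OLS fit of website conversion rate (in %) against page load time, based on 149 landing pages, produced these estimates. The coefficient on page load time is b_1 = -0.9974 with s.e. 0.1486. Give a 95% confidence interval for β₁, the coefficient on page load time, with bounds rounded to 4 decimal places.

df = n − 2 = 149 − 2 = 147.
t* = t_{0.025, 147} = 1.976233.
Margin = t* × SE = 1.976233 × 0.1486 = 0.293668.
CI: -0.9974 ± 0.293668 → (-1.2911, -0.7037).
With 95% confidence, each one-unit increase in page load time is associated with a change of between -1.2911 and -0.7037 % in website conversion rate.

(-1.2911, -0.7037)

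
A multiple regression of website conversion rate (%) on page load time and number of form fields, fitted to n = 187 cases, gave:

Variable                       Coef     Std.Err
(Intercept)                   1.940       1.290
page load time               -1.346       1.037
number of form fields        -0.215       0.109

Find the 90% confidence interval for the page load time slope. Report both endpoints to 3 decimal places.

(-3.060, 0.368)

Read off: b = -1.346, SE = 1.037 for page load time.
df = n − k − 1 = 187 − 2 − 1 = 184.
t* = t_{0.05, 184} = 1.653177.
Margin = t* × SE = 1.653177 × 1.037 = 1.71434.
CI: -1.346 ± 1.71434 → (-3.060, 0.368).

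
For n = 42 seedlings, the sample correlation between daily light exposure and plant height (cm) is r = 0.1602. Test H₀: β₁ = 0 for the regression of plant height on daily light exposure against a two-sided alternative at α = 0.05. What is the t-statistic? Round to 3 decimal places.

t = r·√(n − 2)/√(1 − r²) = 0.1602·√40/√0.974336 = 1.026.
df = n − 2 = 40.
Two-sided p ≈ 0.3108, which is ≥ 0.05, so fail to reject H₀.
The data do not give significant evidence of a linear association between daily light exposure and plant height.

t = 1.026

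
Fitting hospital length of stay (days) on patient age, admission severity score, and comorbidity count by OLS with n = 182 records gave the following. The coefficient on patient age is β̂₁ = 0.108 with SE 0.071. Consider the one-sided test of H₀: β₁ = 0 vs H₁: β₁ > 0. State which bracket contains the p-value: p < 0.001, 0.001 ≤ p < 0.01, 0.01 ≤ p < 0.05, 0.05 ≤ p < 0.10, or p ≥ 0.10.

t = 0.108 / 0.071 = 1.521.
df = n − k − 1 = 182 − 3 − 1 = 178.
One-sided p = P(T_{178} > t) ≈ 0.0650.
So 0.05 ≤ p < 0.10.

0.05 ≤ p < 0.10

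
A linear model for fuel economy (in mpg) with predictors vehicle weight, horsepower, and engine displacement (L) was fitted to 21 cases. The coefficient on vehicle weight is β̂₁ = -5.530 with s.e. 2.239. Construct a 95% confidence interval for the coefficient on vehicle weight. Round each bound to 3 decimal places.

(-10.254, -0.806)

df = n − k − 1 = 21 − 3 − 1 = 17.
t* = t_{0.025, 17} = 2.109816.
Margin = t* × SE = 2.109816 × 2.239 = 4.72388.
CI: -5.530 ± 4.72388 → (-10.254, -0.806).
With 95% confidence, each one-unit increase in vehicle weight is associated with a change of between -10.254 and -0.806 mpg in fuel economy, holding the other predictors fixed.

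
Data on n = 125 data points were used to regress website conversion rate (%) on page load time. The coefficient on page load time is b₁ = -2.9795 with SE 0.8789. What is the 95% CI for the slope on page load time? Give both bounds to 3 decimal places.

(-4.719, -1.240)

df = n − 2 = 125 − 2 = 123.
t* = t_{0.025, 123} = 1.979439.
Margin = t* × SE = 1.979439 × 0.8789 = 1.73973.
CI: -2.9795 ± 1.73973 → (-4.719, -1.240).
With 95% confidence, each one-unit increase in page load time is associated with a change of between -4.719 and -1.240 % in website conversion rate.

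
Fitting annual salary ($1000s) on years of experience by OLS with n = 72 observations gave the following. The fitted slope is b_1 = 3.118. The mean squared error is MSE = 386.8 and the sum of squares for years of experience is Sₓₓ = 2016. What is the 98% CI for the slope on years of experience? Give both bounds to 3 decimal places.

(2.075, 4.161)

SE(b_1) = √(MSE/Sₓₓ) = √(386.8/2016) = 0.438024.
df = n − 2 = 70.
t* = t_{0.01, 70} = 2.380807.
Margin = t* × SE = 2.380807 × 0.438024 = 1.04285.
CI: 3.118 ± 1.04285 → (2.075, 4.161).
With 98% confidence, each one-unit increase in years of experience is associated with a change of between 2.075 and 4.161 $1000s in annual salary.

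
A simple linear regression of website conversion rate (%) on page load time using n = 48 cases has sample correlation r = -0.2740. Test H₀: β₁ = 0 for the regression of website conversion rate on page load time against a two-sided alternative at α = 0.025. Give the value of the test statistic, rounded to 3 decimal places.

t = r·√(n − 2)/√(1 − r²) = -0.2740·√46/√0.924924 = -1.932.
df = n − 2 = 46.
Two-sided p ≈ 0.0595, which is ≥ 0.025, so fail to reject H₀.
The data do not give significant evidence of a linear association between page load time and website conversion rate.

t = -1.932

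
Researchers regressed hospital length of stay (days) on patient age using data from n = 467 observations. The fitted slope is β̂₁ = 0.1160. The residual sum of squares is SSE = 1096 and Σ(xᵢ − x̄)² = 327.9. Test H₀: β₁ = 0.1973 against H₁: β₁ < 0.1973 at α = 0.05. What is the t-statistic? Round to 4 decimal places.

t = -0.9589

MSE = SSE/(n − 2) = 1096/465 = 2.35699.
SE(β̂₁) = √(MSE/Sₓₓ) = √(2.35699/327.9) = 0.0847829.
t = (0.1160 − 0.1973) / 0.0847829 = -0.9589.
df = n − 2 = 465.
One-sided p ≈ 0.1690, which is ≥ 0.05, so fail to reject H₀.
The data do not give significant evidence that the true slope on patient age is below 0.1973 days per unit.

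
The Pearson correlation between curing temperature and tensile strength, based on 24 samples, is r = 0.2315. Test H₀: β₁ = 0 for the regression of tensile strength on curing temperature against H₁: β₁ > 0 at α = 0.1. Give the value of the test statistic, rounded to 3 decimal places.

t = 1.116

t = r·√(n − 2)/√(1 − r²) = 0.2315·√22/√0.946408 = 1.116.
df = n − 2 = 22.
One-sided p ≈ 0.1382, which is ≥ 0.1, so fail to reject H₀.
The data do not give significant evidence of a linear association between curing temperature and tensile strength.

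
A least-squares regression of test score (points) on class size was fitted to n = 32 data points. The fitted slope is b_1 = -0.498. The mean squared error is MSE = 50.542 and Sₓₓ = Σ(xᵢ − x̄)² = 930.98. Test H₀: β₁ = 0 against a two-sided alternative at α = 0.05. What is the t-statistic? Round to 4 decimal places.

SE(b_1) = √(MSE/Sₓₓ) = √(50.542/930.98) = 0.233.
t = -0.498 / 0.233 = -2.1373.
df = n − 2 = 30.
Two-sided p ≈ 0.0408, which is < 0.05, so reject H₀.
There is evidence that class size is associated with test score.

t = -2.1373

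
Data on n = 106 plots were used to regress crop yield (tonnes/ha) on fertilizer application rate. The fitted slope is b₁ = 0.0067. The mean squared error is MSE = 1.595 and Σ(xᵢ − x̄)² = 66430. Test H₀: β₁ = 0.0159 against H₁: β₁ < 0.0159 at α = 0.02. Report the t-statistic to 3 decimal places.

SE(b₁) = √(MSE/Sₓₓ) = √(1.595/66430) = 0.00490002.
t = (0.0067 − 0.0159) / 0.00490002 = -1.878.
df = n − 2 = 104.
One-sided p ≈ 0.0316, which is ≥ 0.02, so fail to reject H₀.
The data do not give significant evidence that the true slope on fertilizer application rate is below 0.0159 tonnes/ha per unit.

t = -1.878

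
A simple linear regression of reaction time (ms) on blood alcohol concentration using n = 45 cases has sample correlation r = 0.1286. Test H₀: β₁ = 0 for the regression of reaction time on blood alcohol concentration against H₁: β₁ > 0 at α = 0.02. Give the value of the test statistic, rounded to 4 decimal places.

t = r·√(n − 2)/√(1 − r²) = 0.1286·√43/√0.983462 = 0.8503.
df = n − 2 = 43.
One-sided p ≈ 0.1999, which is ≥ 0.02, so fail to reject H₀.
The data do not give significant evidence of a linear association between blood alcohol concentration and reaction time.

t = 0.8503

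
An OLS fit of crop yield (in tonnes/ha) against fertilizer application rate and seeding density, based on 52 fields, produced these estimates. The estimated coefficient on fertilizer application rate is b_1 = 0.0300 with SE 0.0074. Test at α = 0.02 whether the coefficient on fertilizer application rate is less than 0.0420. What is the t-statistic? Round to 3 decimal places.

t = -1.622

H₀: β₁ = 0.0420 vs H₁: β₁ < 0.0420.
t = (b_1 − β₁⁰)/SE = (0.0300 − 0.0420) / 0.0074 = -1.622.
df = n − k − 1 = 52 − 2 − 1 = 49.
One-sided p ≈ 0.0557, which is ≥ 0.02, so fail to reject H₀.
The data do not give significant evidence that the true slope on fertilizer application rate is below 0.0420 tonnes/ha per unit, holding the other predictors fixed.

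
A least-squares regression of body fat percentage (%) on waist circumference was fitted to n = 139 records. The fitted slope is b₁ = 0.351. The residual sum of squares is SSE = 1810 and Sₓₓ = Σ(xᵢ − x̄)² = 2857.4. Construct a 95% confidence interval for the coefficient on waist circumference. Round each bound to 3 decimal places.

MSE = SSE/(n − 2) = 1810/137 = 13.2117.
SE(b₁) = √(MSE/Sₓₓ) = √(13.2117/2857.4) = 0.0679976.
df = n − 2 = 137.
t* = t_{0.025, 137} = 1.977431.
Margin = t* × SE = 1.977431 × 0.0679976 = 0.13446.
CI: 0.351 ± 0.13446 → (0.217, 0.485).
With 95% confidence, each one-unit increase in waist circumference is associated with a change of between 0.217 and 0.485 % in body fat percentage.

(0.217, 0.485)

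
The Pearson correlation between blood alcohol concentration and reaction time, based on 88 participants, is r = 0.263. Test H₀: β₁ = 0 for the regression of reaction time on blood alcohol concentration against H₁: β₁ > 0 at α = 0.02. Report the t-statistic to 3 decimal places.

t = 2.528

t = r·√(n − 2)/√(1 − r²) = 0.263·√86/√0.930831 = 2.528.
df = n − 2 = 86.
One-sided p ≈ 0.0067, which is < 0.02, so reject H₀.
There is evidence of a linear association between blood alcohol concentration and reaction time.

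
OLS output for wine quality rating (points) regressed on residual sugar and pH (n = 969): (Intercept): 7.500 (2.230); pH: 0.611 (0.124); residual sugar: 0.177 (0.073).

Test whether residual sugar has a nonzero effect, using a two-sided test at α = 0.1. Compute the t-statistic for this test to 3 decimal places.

Read off: b = 0.177, SE = 0.073 for residual sugar.
H₀: β₁ = 0 vs H₁: β₁ ≠ 0.
t = 0.177 / 0.073 = 2.425.
df = n − k − 1 = 969 − 2 − 1 = 966.
Two-sided p ≈ 0.0155, which is < 0.1, so reject H₀.
There is evidence that residual sugar is associated with wine quality rating, holding the other predictors fixed.

t = 2.425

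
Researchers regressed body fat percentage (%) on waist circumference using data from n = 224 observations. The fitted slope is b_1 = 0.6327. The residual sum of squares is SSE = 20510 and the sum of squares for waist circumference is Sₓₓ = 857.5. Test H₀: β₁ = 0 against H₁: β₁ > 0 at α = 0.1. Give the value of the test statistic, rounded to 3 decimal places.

MSE = SSE/(n − 2) = 20510/222 = 92.3874.
SE(b_1) = √(MSE/Sₓₓ) = √(92.3874/857.5) = 0.328238.
t = 0.6327 / 0.328238 = 1.928.
df = n − 2 = 222.
One-sided p ≈ 0.0276, which is < 0.1, so reject H₀.
There is evidence that the true slope on waist circumference is positive.

t = 1.928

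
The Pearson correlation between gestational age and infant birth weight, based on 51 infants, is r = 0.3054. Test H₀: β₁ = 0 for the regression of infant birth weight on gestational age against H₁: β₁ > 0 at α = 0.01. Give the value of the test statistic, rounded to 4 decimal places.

t = r·√(n − 2)/√(1 − r²) = 0.3054·√49/√0.906731 = 2.2451.
df = n − 2 = 49.
One-sided p ≈ 0.0147, which is ≥ 0.01, so fail to reject H₀.
The data do not give significant evidence of a linear association between gestational age and infant birth weight.

t = 2.2451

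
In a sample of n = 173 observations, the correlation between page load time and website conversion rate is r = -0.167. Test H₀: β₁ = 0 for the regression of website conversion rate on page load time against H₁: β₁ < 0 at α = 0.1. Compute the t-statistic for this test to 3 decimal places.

t = r·√(n − 2)/√(1 − r²) = -0.167·√171/√0.972111 = -2.215.
df = n − 2 = 171.
One-sided p ≈ 0.0140, which is < 0.1, so reject H₀.
There is evidence of a linear association between page load time and website conversion rate.

t = -2.215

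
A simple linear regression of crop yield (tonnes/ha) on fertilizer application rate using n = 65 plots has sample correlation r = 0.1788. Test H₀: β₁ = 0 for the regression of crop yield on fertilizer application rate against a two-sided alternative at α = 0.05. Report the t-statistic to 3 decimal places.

t = r·√(n − 2)/√(1 − r²) = 0.1788·√63/√0.968031 = 1.442.
df = n − 2 = 63.
Two-sided p ≈ 0.1541, which is ≥ 0.05, so fail to reject H₀.
The data do not give significant evidence of a linear association between fertilizer application rate and crop yield.

t = 1.442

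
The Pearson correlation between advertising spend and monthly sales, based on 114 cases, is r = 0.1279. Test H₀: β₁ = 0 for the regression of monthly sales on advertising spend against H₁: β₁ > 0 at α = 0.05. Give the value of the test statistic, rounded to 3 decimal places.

t = 1.365

t = r·√(n − 2)/√(1 − r²) = 0.1279·√112/√0.983642 = 1.365.
df = n − 2 = 112.
One-sided p ≈ 0.0875, which is ≥ 0.05, so fail to reject H₀.
The data do not give significant evidence of a linear association between advertising spend and monthly sales.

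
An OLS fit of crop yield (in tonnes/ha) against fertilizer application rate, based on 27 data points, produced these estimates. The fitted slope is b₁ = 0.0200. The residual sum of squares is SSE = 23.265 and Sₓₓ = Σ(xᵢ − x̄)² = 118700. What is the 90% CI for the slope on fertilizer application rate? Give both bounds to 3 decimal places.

(0.015, 0.025)

MSE = SSE/(n − 2) = 23.265/25 = 0.9306.
SE(b₁) = √(MSE/Sₓₓ) = √(0.9306/118700) = 0.00279999.
df = n − 2 = 25.
t* = t_{0.05, 25} = 1.708141.
Margin = t* × SE = 1.708141 × 0.00279999 = 0.00478.
CI: 0.0200 ± 0.00478 → (0.015, 0.025).
With 90% confidence, each one-unit increase in fertilizer application rate is associated with a change of between 0.015 and 0.025 tonnes/ha in crop yield.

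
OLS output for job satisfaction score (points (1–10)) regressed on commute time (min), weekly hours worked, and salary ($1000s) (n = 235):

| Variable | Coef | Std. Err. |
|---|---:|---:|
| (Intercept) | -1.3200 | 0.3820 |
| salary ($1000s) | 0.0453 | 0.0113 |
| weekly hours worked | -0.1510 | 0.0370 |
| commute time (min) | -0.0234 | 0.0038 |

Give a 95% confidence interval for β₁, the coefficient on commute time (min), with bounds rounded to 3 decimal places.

Read off: b = -0.0234, SE = 0.0038 for commute time (min).
df = n − k − 1 = 235 − 3 − 1 = 231.
t* = t_{0.025, 231} = 1.970287.
Margin = t* × SE = 1.970287 × 0.0038 = 0.00749.
CI: -0.0234 ± 0.00749 → (-0.031, -0.016).

(-0.031, -0.016)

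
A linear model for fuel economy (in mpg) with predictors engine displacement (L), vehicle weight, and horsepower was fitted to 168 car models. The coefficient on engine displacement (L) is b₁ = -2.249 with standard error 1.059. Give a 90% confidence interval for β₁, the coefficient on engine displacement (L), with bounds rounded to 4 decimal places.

(-4.0008, -0.4972)

df = n − k − 1 = 168 − 3 − 1 = 164.
t* = t_{0.05, 164} = 1.654198.
Margin = t* × SE = 1.654198 × 1.059 = 1.751796.
CI: -2.249 ± 1.751796 → (-4.0008, -0.4972).
With 90% confidence, each one-unit increase in engine displacement (L) is associated with a change of between -4.0008 and -0.4972 mpg in fuel economy, holding the other predictors fixed.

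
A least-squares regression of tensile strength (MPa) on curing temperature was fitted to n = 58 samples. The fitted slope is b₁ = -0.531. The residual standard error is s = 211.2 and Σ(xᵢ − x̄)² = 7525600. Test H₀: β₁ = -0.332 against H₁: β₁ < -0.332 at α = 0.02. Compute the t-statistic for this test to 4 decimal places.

t = -2.5848

SE(b₁) = s/√Sₓₓ = 211.2/√7525600 = 0.0769881.
t = (-0.531 − (-0.332)) / 0.0769881 = -2.5848.
df = n − 2 = 56.
One-sided p ≈ 0.0062, which is < 0.02, so reject H₀.
There is evidence that the true slope on curing temperature is below -0.332 MPa per unit.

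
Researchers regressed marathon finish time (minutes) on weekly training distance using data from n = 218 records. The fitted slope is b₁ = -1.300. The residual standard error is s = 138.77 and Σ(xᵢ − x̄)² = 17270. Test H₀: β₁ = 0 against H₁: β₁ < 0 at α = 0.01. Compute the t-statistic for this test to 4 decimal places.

t = -1.2311

SE(b₁) = s/√Sₓₓ = 138.77/√17270 = 1.05596.
t = -1.300 / 1.05596 = -1.2311.
df = n − 2 = 216.
One-sided p ≈ 0.1098, which is ≥ 0.01, so fail to reject H₀.
The data do not give significant evidence that the true slope on weekly training distance is negative.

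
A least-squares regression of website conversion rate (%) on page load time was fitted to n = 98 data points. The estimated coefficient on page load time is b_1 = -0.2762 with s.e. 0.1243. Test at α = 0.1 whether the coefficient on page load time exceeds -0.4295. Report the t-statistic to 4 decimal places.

t = 1.2333

H₀: β₁ = -0.4295 vs H₁: β₁ > -0.4295.
t = (b_1 − β₁⁰)/SE = (-0.2762 − (-0.4295)) / 0.1243 = 1.2333.
df = n − 2 = 98 − 2 = 96.
One-sided p ≈ 0.1102, which is ≥ 0.1, so fail to reject H₀.
The data do not give significant evidence that the true slope on page load time exceeds -0.4295 % per unit.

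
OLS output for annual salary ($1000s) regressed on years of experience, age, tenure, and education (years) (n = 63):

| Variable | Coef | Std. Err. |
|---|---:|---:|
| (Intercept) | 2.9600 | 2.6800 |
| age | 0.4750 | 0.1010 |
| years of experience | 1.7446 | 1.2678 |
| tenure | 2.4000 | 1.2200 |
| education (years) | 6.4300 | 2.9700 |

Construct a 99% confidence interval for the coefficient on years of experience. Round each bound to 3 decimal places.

(-1.632, 5.121)

Read off: b = 1.7446, SE = 1.2678 for years of experience.
df = n − k − 1 = 63 − 4 − 1 = 58.
t* = t_{0.005, 58} = 2.663287.
Margin = t* × SE = 2.663287 × 1.2678 = 3.37652.
CI: 1.7446 ± 3.37652 → (-1.632, 5.121).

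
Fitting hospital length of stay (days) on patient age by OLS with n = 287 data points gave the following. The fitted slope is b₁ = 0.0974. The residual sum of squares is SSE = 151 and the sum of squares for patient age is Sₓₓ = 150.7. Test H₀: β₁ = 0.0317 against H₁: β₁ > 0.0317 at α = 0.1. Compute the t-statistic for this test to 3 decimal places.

MSE = SSE/(n − 2) = 151/285 = 0.529825.
SE(b₁) = √(MSE/Sₓₓ) = √(0.529825/150.7) = 0.0592938.
t = (0.0974 − 0.0317) / 0.0592938 = 1.108.
df = n − 2 = 285.
One-sided p ≈ 0.1344, which is ≥ 0.1, so fail to reject H₀.
The data do not give significant evidence that the true slope on patient age exceeds 0.0317 days per unit.

t = 1.108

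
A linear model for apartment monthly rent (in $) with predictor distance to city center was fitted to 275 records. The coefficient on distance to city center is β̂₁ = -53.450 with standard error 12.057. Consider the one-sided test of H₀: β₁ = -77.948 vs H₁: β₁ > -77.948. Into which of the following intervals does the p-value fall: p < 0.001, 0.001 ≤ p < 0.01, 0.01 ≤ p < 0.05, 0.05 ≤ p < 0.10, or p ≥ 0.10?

t = (-53.450 − (-77.948)) / 12.057 = 2.032.
df = n − 2 = 275 − 2 = 273.
One-sided p = P(T_{273} > t) ≈ 0.0216.
So 0.01 ≤ p < 0.05.

0.01 ≤ p < 0.05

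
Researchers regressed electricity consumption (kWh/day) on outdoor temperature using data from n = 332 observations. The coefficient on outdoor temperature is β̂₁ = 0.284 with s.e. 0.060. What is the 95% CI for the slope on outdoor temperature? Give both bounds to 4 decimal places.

df = n − 2 = 332 − 2 = 330.
t* = t_{0.025, 330} = 1.967179.
Margin = t* × SE = 1.967179 × 0.060 = 0.118031.
CI: 0.284 ± 0.118031 → (0.1660, 0.4020).
With 95% confidence, each one-unit increase in outdoor temperature is associated with a change of between 0.1660 and 0.4020 kWh/day in electricity consumption.

(0.1660, 0.4020)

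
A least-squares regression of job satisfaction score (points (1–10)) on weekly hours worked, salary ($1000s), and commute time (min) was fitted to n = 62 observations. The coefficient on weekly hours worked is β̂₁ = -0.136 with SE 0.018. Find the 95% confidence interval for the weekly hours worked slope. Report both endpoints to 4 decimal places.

(-0.1720, -0.1000)

df = n − k − 1 = 62 − 3 − 1 = 58.
t* = t_{0.025, 58} = 2.001717.
Margin = t* × SE = 2.001717 × 0.018 = 0.036031.
CI: -0.136 ± 0.036031 → (-0.1720, -0.1000).
With 95% confidence, each one-unit increase in weekly hours worked is associated with a change of between -0.1720 and -0.1000 points (1–10) in job satisfaction score, holding the other predictors fixed.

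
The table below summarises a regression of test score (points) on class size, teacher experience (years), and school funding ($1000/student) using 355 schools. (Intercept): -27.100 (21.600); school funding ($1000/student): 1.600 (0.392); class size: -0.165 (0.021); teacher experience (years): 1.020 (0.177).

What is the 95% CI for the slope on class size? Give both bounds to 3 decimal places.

(-0.206, -0.124)

Read off: b = -0.165, SE = 0.021 for class size.
df = n − k − 1 = 355 − 3 − 1 = 351.
t* = t_{0.025, 351} = 1.966746.
Margin = t* × SE = 1.966746 × 0.021 = 0.04130.
CI: -0.165 ± 0.04130 → (-0.206, -0.124).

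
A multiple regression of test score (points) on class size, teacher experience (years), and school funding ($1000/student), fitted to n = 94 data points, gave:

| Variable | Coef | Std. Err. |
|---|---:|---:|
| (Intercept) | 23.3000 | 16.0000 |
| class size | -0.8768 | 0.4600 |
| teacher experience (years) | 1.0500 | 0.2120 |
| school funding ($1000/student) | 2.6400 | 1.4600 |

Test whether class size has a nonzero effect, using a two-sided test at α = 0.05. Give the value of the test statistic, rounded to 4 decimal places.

t = -1.9061

Read off: b = -0.8768, SE = 0.4600 for class size.
H₀: β₁ = 0 vs H₁: β₁ ≠ 0.
t = -0.8768 / 0.4600 = -1.9061.
df = n − k − 1 = 94 − 3 − 1 = 90.
Two-sided p ≈ 0.0598, which is ≥ 0.05, so fail to reject H₀.
The data do not give significant evidence of an association between class size and test score, after adjusting for the other predictors.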